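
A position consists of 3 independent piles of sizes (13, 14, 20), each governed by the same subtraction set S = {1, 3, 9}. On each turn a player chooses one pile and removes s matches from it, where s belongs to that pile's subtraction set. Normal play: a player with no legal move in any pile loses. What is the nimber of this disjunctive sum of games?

All piles use S = {1, 3, 9}:
G(0) = 0
G(1) = mex{0} = 1
G(2) = mex{1} = 0
G(3) = mex{0,0} = 1
G(4) = mex{1,1} = 0
G(5) = mex{0,0} = 1
G(6) = mex{1,1} = 0
G(7) = mex{0,0} = 1
G(8) = mex{1,1} = 0
G(9) = mex{0,0,0} = 1
G(10) = mex{1,1,1} = 0
G(11) = mex{0,0,0} = 1
G(12) = mex{1,1,1} = 0
G(13) = mex{0,0,0} = 1
G(14) = mex{1,1,1} = 0
G(15) = mex{0,0,0} = 1
G(16) = mex{1,1,1} = 0
G(17) = mex{0,0,0} = 1
G(18) = mex{1,1,1} = 0
G(19) = mex{0,0,0} = 1
G(20) = mex{1,1,1} = 0
Pile A: G(13) = 1.
Pile B: G(14) = 0.
Pile C: G(20) = 0.
Combined Grundy value = 1 ⊕ 0 ⊕ 0 = 1.

1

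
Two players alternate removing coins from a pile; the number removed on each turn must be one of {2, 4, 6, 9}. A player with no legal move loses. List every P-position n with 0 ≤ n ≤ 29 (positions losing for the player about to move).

n :  0  1  2  3  4  5  6  7  8  9 10 11 12 13 14 15 16 17 18 19 20 21 22 23 24 25 26 27 28 29
G :  0  0  1  1  2  2  3  3  0  4  1  0  2  1  3  2  0  3  1  0  2  1  3  2  0  3  1  0  2  1
P-positions are exactly the n with G(n) = 0.

0, 1, 8, 11, 16, 19, 24, 27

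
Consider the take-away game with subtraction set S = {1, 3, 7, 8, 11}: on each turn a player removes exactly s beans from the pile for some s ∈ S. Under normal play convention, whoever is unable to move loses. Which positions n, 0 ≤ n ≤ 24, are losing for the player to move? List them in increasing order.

G(0) = 0
G(1) = mex{0} = 1
G(2) = mex{1} = 0
G(3) = mex{0,0} = 1
G(4) = mex{1,1} = 0
G(5) = mex{0,0} = 1
G(6) = mex{1,1} = 0
G(7) = mex{0,0,0} = 1
G(8) = mex{1,1,1,0} = 2
G(9) = mex{2,0,0,1} = 3
G(10) = mex{3,1,1,0} = 2
G(11) = mex{2,2,0,1,0} = 3
G(12) = mex{3,3,1,0,1} = 2
G(13) = mex{2,2,0,1,0} = 3
G(14) = mex{3,3,1,0,1} = 2
G(15) = mex{2,2,2,1,0} = 3
G(16) = mex{3,3,3,2,1} = 0
G(17) = mex{0,2,2,3,0} = 1
G(18) = mex{1,3,3,2,1} = 0
G(19) = mex{0,0,2,3,2} = 1
G(20) = mex{1,1,3,2,3} = 0
G(21) = mex{0,0,2,3,2} = 1
G(22) = mex{1,1,3,2,3} = 0
G(23) = mex{0,0,0,3,2} = 1
G(24) = mex{1,1,1,0,3} = 2
P-positions are exactly the n with G(n) = 0.

0, 2, 4, 6, 16, 18, 20, 22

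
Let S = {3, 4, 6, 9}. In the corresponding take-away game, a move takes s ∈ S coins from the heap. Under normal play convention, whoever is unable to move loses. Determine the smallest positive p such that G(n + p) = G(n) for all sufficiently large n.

12

n :  0  1  2  3  4  5  6  7  8  9 10 11 12 13 14 15 16 17 18 19 20 21 22 23 24 25
G :  0  0  0  1  1  1  2  2  2  3  3  3  0  0  0  1  1  1  2  2  2  3  3  3  0  0
G(n+12) = G(n) holds for n = 0,…,8 (a full window of length max(S) = 9), so the sequence is purely periodic with period 12.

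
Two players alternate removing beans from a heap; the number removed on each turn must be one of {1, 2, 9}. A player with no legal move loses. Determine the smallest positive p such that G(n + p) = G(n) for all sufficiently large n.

10

n :  0  1  2  3  4  5  6  7  8  9 10 11 12 13 14 15 16 17 18 19 20 21
G :  0  1  2  0  1  2  0  1  2  3  0  1  2  0  1  2  0  1  2  3  0  1
G(n+10) = G(n) holds for n = 0,…,8 (a full window of length max(S) = 9), so the sequence is purely periodic with period 10.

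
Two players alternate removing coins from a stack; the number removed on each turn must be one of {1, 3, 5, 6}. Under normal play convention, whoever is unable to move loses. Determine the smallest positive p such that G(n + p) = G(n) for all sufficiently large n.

11

G(0) = 0
G(1) = mex{0} = 1
G(2) = mex{1} = 0
G(3) = mex{0,0} = 1
G(4) = mex{1,1} = 0
G(5) = mex{0,0,0} = 1
G(6) = mex{1,1,1,0} = 2
G(7) = mex{2,0,0,1} = 3
G(8) = mex{3,1,1,0} = 2
G(9) = mex{2,2,0,1} = 3
G(10) = mex{3,3,1,0} = 2
G(11) = mex{2,2,2,1} = 0
G(12) = mex{0,3,3,2} = 1
G(13) = mex{1,2,2,3} = 0
G(14) = mex{0,0,3,2} = 1
G(15) = mex{1,1,2,3} = 0
G(16) = mex{0,0,0,2} = 1
G(17) = mex{1,1,1,0} = 2
G(18) = mex{2,0,0,1} = 3
G(19) = mex{3,1,1,0} = 2
G(20) = mex{2,2,0,1} = 3
G(21) = mex{3,3,1,0} = 2
G(22) = mex{2,2,2,1} = 0
G(23) = mex{0,3,3,2} = 1
G(n+11) = G(n) holds for n = 0,…,5 (a full window of length max(S) = 6), so the sequence is purely periodic with period 11.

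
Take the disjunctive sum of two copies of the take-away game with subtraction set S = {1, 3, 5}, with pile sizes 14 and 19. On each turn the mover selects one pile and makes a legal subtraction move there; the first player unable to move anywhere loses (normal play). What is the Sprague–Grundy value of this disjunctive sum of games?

1

All piles use S = {1, 3, 5}:
G(0) = 0
G(1) = mex{0} = 1
G(2) = mex{1} = 0
G(3) = mex{0,0} = 1
G(4) = mex{1,1} = 0
G(5) = mex{0,0,0} = 1
G(6) = mex{1,1,1} = 0
G(7) = mex{0,0,0} = 1
G(8) = mex{1,1,1} = 0
G(9) = mex{0,0,0} = 1
G(10) = mex{1,1,1} = 0
G(11) = mex{0,0,0} = 1
G(12) = mex{1,1,1} = 0
G(13) = mex{0,0,0} = 1
G(14) = mex{1,1,1} = 0
G(15) = mex{0,0,0} = 1
G(16) = mex{1,1,1} = 0
G(17) = mex{0,0,0} = 1
G(18) = mex{1,1,1} = 0
G(19) = mex{0,0,0} = 1
Pile A: G(14) = 0.
Pile B: G(19) = 1.
Combined Grundy value = 0 ⊕ 1 = 1.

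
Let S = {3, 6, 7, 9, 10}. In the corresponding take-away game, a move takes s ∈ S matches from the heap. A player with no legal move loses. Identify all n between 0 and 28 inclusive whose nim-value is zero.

0, 1, 2, 13, 14, 15, 26, 27, 28

n :  0  1  2  3  4  5  6  7  8  9 10 11 12 13 14 15 16 17 18 19 20 21 22 23 24 25 26 27 28
G :  0  0  0  1  1  1  2  2  2  3  3  3  4  0  0  0  1  1  1  2  2  2  3  3  3  4  0  0  0
P-positions are exactly the n with G(n) = 0.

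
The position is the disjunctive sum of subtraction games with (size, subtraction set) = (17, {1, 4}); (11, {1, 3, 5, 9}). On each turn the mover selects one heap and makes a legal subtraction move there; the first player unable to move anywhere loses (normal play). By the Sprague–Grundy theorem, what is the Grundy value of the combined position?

Heap A, S = {1, 4}:
G(0) = 0
G(1) = mex{0} = 1
G(2) = mex{1} = 0
G(3) = mex{0} = 1
G(4) = mex{1,0} = 2
G(5) = mex{2,1} = 0
G(6) = mex{0,0} = 1
G(7) = mex{1,1} = 0
G(8) = mex{0,2} = 1
G(9) = mex{1,0} = 2
G(10) = mex{2,1} = 0
G(11) = mex{0,0} = 1
G(12) = mex{1,1} = 0
G(13) = mex{0,2} = 1
G(14) = mex{1,0} = 2
G(15) = mex{2,1} = 0
G(16) = mex{0,0} = 1
G(17) = mex{1,1} = 0
G_A(17) = 0.
Heap B, S = {1, 3, 5, 9}:
n :  0  1  2  3  4  5  6  7  8  9 10 11
G :  0  1  0  1  0  1  0  1  0  1  0  1
G_B(11) = 1.
Combined Grundy value = 0 ⊕ 1 = 1.

1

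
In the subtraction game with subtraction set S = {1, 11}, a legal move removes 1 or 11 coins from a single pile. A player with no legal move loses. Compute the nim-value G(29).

1

G(0) = 0
G(1) = mex{0} = 1
G(2) = mex{1} = 0
G(3) = mex{0} = 1
G(4) = mex{1} = 0
G(5) = mex{0} = 1
G(6) = mex{1} = 0
G(7) = mex{0} = 1
G(8) = mex{1} = 0
G(9) = mex{0} = 1
G(10) = mex{1} = 0
G(11) = mex{0,0} = 1
G(12) = mex{1,1} = 0
G(13) = mex{0,0} = 1
G(14) = mex{1,1} = 0
G(15) = mex{0,0} = 1
G(16) = mex{1,1} = 0
G(17) = mex{0,0} = 1
G(18) = mex{1,1} = 0
G(19) = mex{0,0} = 1
G(20) = mex{1,1} = 0
G(21) = mex{0,0} = 1
G(22) = mex{1,1} = 0
G(23) = mex{0,0} = 1
G(24) = mex{1,1} = 0
G(25) = mex{0,0} = 1
G(26) = mex{1,1} = 0
G(27) = mex{0,0} = 1
G(28) = mex{1,1} = 0
G(29) = mex{0,0} = 1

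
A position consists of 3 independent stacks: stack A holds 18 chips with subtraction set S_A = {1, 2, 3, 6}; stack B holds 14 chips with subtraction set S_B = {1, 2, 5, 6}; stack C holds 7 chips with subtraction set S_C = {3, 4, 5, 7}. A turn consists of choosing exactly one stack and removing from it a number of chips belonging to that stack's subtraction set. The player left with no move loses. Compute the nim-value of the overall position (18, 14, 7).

Stack A, S = {1, 2, 3, 6}:
n :  0  1  2  3  4  5  6  7  8  9 10 11 12 13 14 15 16 17 18
G :  0  1  2  3  0  1  2  3  0  1  2  3  0  1  2  3  0  1  2
G_A(18) = 2.
Stack B, S = {1, 2, 5, 6}:
n :  0  1  2  3  4  5  6  7  8  9 10 11 12 13 14
G :  0  1  2  0  1  2  3  0  1  2  0  1  2  3  0
G_B(14) = 0.
Stack C, S = {3, 4, 5, 7}:
n : 0 1 2 3 4 5 6 7
G : 0 0 0 1 1 1 2 2
G_C(7) = 2.
Combined Grundy value = 2 ⊕ 0 ⊕ 2 = 0.

0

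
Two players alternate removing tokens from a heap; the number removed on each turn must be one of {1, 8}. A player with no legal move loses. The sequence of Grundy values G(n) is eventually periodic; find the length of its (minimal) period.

n :  0  1  2  3  4  5  6  7  8  9 10 11 12 13 14 15 16 17 18 19
G :  0  1  0  1  0  1  0  1  2  0  1  0  1  0  1  0  1  2  0  1
G(n+9) = G(n) holds for n = 0,…,7 (a full window of length max(S) = 8), so the sequence is purely periodic with period 9.

9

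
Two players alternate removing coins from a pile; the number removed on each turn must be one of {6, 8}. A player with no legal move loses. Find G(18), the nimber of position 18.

n :  0  1  2  3  4  5  6  7  8  9 10 11 12 13 14 15 16 17 18
G :  0  0  0  0  0  0  1  1  1  1  1  1  2  2  0  0  0  0  0

0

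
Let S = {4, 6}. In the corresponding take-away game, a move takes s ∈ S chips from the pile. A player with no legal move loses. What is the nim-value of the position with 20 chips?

0

n :  0  1  2  3  4  5  6  7  8  9 10 11 12 13 14 15 16 17 18 19 20
G :  0  0  0  0  1  1  1  1  2  2  0  0  0  0  1  1  1  1  2  2  0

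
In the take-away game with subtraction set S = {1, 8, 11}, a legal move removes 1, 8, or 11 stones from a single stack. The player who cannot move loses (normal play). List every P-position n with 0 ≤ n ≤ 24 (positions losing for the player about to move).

G(0) = 0
G(1) = mex{0} = 1
G(2) = mex{1} = 0
G(3) = mex{0} = 1
G(4) = mex{1} = 0
G(5) = mex{0} = 1
G(6) = mex{1} = 0
G(7) = mex{0} = 1
G(8) = mex{1,0} = 2
G(9) = mex{2,1} = 0
G(10) = mex{0,0} = 1
G(11) = mex{1,1,0} = 2
G(12) = mex{2,0,1} = 3
G(13) = mex{3,1,0} = 2
G(14) = mex{2,0,1} = 3
G(15) = mex{3,1,0} = 2
G(16) = mex{2,2,1} = 0
G(17) = mex{0,0,0} = 1
G(18) = mex{1,1,1} = 0
G(19) = mex{0,2,2} = 1
G(20) = mex{1,3,0} = 2
G(21) = mex{2,2,1} = 0
G(22) = mex{0,3,2} = 1
G(23) = mex{1,2,3} = 0
G(24) = mex{0,0,2} = 1
P-positions are exactly the n with G(n) = 0.

0, 2, 4, 6, 9, 16, 18, 21, 23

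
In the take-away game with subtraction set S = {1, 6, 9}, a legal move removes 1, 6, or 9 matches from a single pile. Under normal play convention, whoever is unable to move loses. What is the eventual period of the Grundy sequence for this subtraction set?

G(0) = 0
G(1) = mex{0} = 1
G(2) = mex{1} = 0
G(3) = mex{0} = 1
G(4) = mex{1} = 0
G(5) = mex{0} = 1
G(6) = mex{1,0} = 2
G(7) = mex{2,1} = 0
G(8) = mex{0,0} = 1
G(9) = mex{1,1,0} = 2
G(10) = mex{2,0,1} = 3
G(11) = mex{3,1,0} = 2
G(12) = mex{2,2,1} = 0
G(13) = mex{0,0,0} = 1
G(14) = mex{1,1,1} = 0
G(15) = mex{0,2,2} = 1
G(16) = mex{1,3,0} = 2
G(17) = mex{2,2,1} = 0
G(18) = mex{0,0,2} = 1
G(19) = mex{1,1,3} = 0
G(20) = mex{0,0,2} = 1
G(21) = mex{1,1,0} = 2
G(22) = mex{2,2,1} = 0
G(23) = mex{0,0,0} = 1
G(24) = mex{1,1,1} = 0
G(25) = mex{0,0,2} = 1
G(26) = mex{1,1,0} = 2
From n = 11 onward G(n+5) = G(n); since this holds over max(S) = 9 consecutive positions the period is 5 (pre-period 11).

5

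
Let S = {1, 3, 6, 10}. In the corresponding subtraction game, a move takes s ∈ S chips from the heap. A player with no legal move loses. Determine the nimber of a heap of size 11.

G(0) = 0
G(1) = mex{0} = 1
G(2) = mex{1} = 0
G(3) = mex{0,0} = 1
G(4) = mex{1,1} = 0
G(5) = mex{0,0} = 1
G(6) = mex{1,1,0} = 2
G(7) = mex{2,0,1} = 3
G(8) = mex{3,1,0} = 2
G(9) = mex{2,2,1} = 0
G(10) = mex{0,3,0,0} = 1
G(11) = mex{1,2,1,1} = 0

0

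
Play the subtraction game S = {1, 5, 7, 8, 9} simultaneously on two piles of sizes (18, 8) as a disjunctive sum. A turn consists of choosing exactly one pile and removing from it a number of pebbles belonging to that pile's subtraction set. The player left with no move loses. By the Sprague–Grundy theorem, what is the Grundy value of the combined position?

All piles use S = {1, 5, 7, 8, 9}:
G(0) = 0
G(1) = mex{0} = 1
G(2) = mex{1} = 0
G(3) = mex{0} = 1
G(4) = mex{1} = 0
G(5) = mex{0,0} = 1
G(6) = mex{1,1} = 0
G(7) = mex{0,0,0} = 1
G(8) = mex{1,1,1,0} = 2
G(9) = mex{2,0,0,1,0} = 3
G(10) = mex{3,1,1,0,1} = 2
G(11) = mex{2,0,0,1,0} = 3
G(12) = mex{3,1,1,0,1} = 2
G(13) = mex{2,2,0,1,0} = 3
G(14) = mex{3,3,1,0,1} = 2
G(15) = mex{2,2,2,1,0} = 3
G(16) = mex{3,3,3,2,1} = 0
G(17) = mex{0,2,2,3,2} = 1
G(18) = mex{1,3,3,2,3} = 0
Pile A: G(18) = 0.
Pile B: G(8) = 2.
Combined Grundy value = 0 ⊕ 2 = 2.

2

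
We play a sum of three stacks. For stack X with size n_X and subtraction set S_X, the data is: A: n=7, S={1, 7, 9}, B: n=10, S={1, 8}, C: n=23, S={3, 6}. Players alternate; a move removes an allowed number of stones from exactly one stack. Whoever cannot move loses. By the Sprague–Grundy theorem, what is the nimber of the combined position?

1

Stack A, S = {1, 7, 9}:
G(0) = 0
G(1) = mex{0} = 1
G(2) = mex{1} = 0
G(3) = mex{0} = 1
G(4) = mex{1} = 0
G(5) = mex{0} = 1
G(6) = mex{1} = 0
G(7) = mex{0,0} = 1
G_A(7) = 1.
Stack B, S = {1, 8}:
G(0) = 0
G(1) = mex{0} = 1
G(2) = mex{1} = 0
G(3) = mex{0} = 1
G(4) = mex{1} = 0
G(5) = mex{0} = 1
G(6) = mex{1} = 0
G(7) = mex{0} = 1
G(8) = mex{1,0} = 2
G(9) = mex{2,1} = 0
G(10) = mex{0,0} = 1
G_B(10) = 1.
Stack C, S = {3, 6}:
G(0) = 0
G(1) = mex{} = 0
G(2) = mex{} = 0
G(3) = mex{0} = 1
G(4) = mex{0} = 1
G(5) = mex{0} = 1
G(6) = mex{1,0} = 2
G(7) = mex{1,0} = 2
G(8) = mex{1,0} = 2
G(9) = mex{2,1} = 0
G(10) = mex{2,1} = 0
G(11) = mex{2,1} = 0
G(12) = mex{0,2} = 1
G(13) = mex{0,2} = 1
G(14) = mex{0,2} = 1
G(15) = mex{1,0} = 2
G(16) = mex{1,0} = 2
G(17) = mex{1,0} = 2
G(18) = mex{2,1} = 0
G(19) = mex{2,1} = 0
G(20) = mex{2,1} = 0
G(21) = mex{0,2} = 1
G(22) = mex{0,2} = 1
G(23) = mex{0,2} = 1
G_C(23) = 1.
Combined Grundy value = 1 ⊕ 1 ⊕ 1 = 1.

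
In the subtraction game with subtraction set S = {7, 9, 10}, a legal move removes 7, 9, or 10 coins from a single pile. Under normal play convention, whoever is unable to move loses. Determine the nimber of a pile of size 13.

1

n :  0  1  2  3  4  5  6  7  8  9 10 11 12 13
G :  0  0  0  0  0  0  0  1  1  1  1  1  1  1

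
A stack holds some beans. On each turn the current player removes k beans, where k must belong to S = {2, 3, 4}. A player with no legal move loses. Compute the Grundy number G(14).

n :  0  1  2  3  4  5  6  7  8  9 10 11 12 13 14
G :  0  0  1  1  2  2  0  0  1  1  2  2  0  0  1

1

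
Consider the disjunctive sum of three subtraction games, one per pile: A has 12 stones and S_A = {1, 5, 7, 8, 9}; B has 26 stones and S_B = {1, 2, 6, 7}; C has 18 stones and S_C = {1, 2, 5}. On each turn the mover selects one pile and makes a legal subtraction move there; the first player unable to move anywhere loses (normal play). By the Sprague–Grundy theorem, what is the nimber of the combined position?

0

Pile A, S = {1, 5, 7, 8, 9}:
n :  0  1  2  3  4  5  6  7  8  9 10 11 12
G :  0  1  0  1  0  1  0  1  2  3  2  3  2
G_A(12) = 2.
Pile B, S = {1, 2, 6, 7}:
G(0) = 0
G(1) = mex{0} = 1
G(2) = mex{1,0} = 2
G(3) = mex{2,1} = 0
G(4) = mex{0,2} = 1
G(5) = mex{1,0} = 2
G(6) = mex{2,1,0} = 3
G(7) = mex{3,2,1,0} = 4
G(8) = mex{4,3,2,1} = 0
G(9) = mex{0,4,0,2} = 1
G(10) = mex{1,0,1,0} = 2
G(11) = mex{2,1,2,1} = 0
G(12) = mex{0,2,3,2} = 1
G(13) = mex{1,0,4,3} = 2
G(14) = mex{2,1,0,4} = 3
G(15) = mex{3,2,1,0} = 4
G(16) = mex{4,3,2,1} = 0
G(17) = mex{0,4,0,2} = 1
G(18) = mex{1,0,1,0} = 2
G(19) = mex{2,1,2,1} = 0
G(20) = mex{0,2,3,2} = 1
G(21) = mex{1,0,4,3} = 2
G(22) = mex{2,1,0,4} = 3
G(23) = mex{3,2,1,0} = 4
G(24) = mex{4,3,2,1} = 0
G(25) = mex{0,4,0,2} = 1
G(26) = mex{1,0,1,0} = 2
G_B(26) = 2.
Pile C, S = {1, 2, 5}:
n :  0  1  2  3  4  5  6  7  8  9 10 11 12 13 14 15 16 17 18
G :  0  1  2  0  1  2  0  1  2  0  1  2  0  1  2  0  1  2  0
G_C(18) = 0.
Combined Grundy value = 2 ⊕ 2 ⊕ 0 = 0.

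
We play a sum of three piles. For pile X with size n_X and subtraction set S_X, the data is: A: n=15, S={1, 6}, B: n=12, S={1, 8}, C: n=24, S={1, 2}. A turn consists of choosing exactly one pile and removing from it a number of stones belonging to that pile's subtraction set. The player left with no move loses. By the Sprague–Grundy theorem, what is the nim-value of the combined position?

Pile A, S = {1, 6}:
n :  0  1  2  3  4  5  6  7  8  9 10 11 12 13 14 15
G :  0  1  0  1  0  1  2  0  1  0  1  0  1  2  0  1
G_A(15) = 1.
Pile B, S = {1, 8}:
G(0) = 0
G(1) = mex{0} = 1
G(2) = mex{1} = 0
G(3) = mex{0} = 1
G(4) = mex{1} = 0
G(5) = mex{0} = 1
G(6) = mex{1} = 0
G(7) = mex{0} = 1
G(8) = mex{1,0} = 2
G(9) = mex{2,1} = 0
G(10) = mex{0,0} = 1
G(11) = mex{1,1} = 0
G(12) = mex{0,0} = 1
G_B(12) = 1.
Pile C, S = {1, 2}:
n :  0  1  2  3  4  5  6  7  8  9 10 11 12 13 14 15 16 17 18 19 20 21 22 23 24
G :  0  1  2  0  1  2  0  1  2  0  1  2  0  1  2  0  1  2  0  1  2  0  1  2  0
G_C(24) = 0.
Combined Grundy value = 1 ⊕ 1 ⊕ 0 = 0.

0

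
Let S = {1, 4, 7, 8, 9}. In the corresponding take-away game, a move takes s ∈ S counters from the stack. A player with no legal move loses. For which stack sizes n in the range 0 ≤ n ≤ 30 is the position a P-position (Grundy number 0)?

G(0) = 0
G(1) = mex{0} = 1
G(2) = mex{1} = 0
G(3) = mex{0} = 1
G(4) = mex{1,0} = 2
G(5) = mex{2,1} = 0
G(6) = mex{0,0} = 1
G(7) = mex{1,1,0} = 2
G(8) = mex{2,2,1,0} = 3
G(9) = mex{3,0,0,1,0} = 2
G(10) = mex{2,1,1,0,1} = 3
G(11) = mex{3,2,2,1,0} = 4
G(12) = mex{4,3,0,2,1} = 5
G(13) = mex{5,2,1,0,2} = 3
G(14) = mex{3,3,2,1,0} = 4
G(15) = mex{4,4,3,2,1} = 0
G(16) = mex{0,5,2,3,2} = 1
G(17) = mex{1,3,3,2,3} = 0
G(18) = mex{0,4,4,3,2} = 1
G(19) = mex{1,0,5,4,3} = 2
G(20) = mex{2,1,3,5,4} = 0
G(21) = mex{0,0,4,3,5} = 1
G(22) = mex{1,1,0,4,3} = 2
G(23) = mex{2,2,1,0,4} = 3
G(24) = mex{3,0,0,1,0} = 2
G(25) = mex{2,1,1,0,1} = 3
G(26) = mex{3,2,2,1,0} = 4
G(27) = mex{4,3,0,2,1} = 5
G(28) = mex{5,2,1,0,2} = 3
G(29) = mex{3,3,2,1,0} = 4
G(30) = mex{4,4,3,2,1} = 0
P-positions are exactly the n with G(n) = 0.

0, 2, 5, 15, 17, 20, 30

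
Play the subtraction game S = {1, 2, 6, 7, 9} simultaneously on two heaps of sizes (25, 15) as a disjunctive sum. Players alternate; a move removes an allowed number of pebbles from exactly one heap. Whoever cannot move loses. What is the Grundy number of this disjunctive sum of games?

5

All heaps use S = {1, 2, 6, 7, 9}:
G(0) = 0
G(1) = mex{0} = 1
G(2) = mex{1,0} = 2
G(3) = mex{2,1} = 0
G(4) = mex{0,2} = 1
G(5) = mex{1,0} = 2
G(6) = mex{2,1,0} = 3
G(7) = mex{3,2,1,0} = 4
G(8) = mex{4,3,2,1} = 0
G(9) = mex{0,4,0,2,0} = 1
G(10) = mex{1,0,1,0,1} = 2
G(11) = mex{2,1,2,1,2} = 0
G(12) = mex{0,2,3,2,0} = 1
G(13) = mex{1,0,4,3,1} = 2
G(14) = mex{2,1,0,4,2} = 3
G(15) = mex{3,2,1,0,3} = 4
G(16) = mex{4,3,2,1,4} = 0
G(17) = mex{0,4,0,2,0} = 1
G(18) = mex{1,0,1,0,1} = 2
G(19) = mex{2,1,2,1,2} = 0
G(20) = mex{0,2,3,2,0} = 1
G(21) = mex{1,0,4,3,1} = 2
G(22) = mex{2,1,0,4,2} = 3
G(23) = mex{3,2,1,0,3} = 4
G(24) = mex{4,3,2,1,4} = 0
G(25) = mex{0,4,0,2,0} = 1
Heap A: G(25) = 1.
Heap B: G(15) = 4.
Combined Grundy value = 1 ⊕ 4 = 5.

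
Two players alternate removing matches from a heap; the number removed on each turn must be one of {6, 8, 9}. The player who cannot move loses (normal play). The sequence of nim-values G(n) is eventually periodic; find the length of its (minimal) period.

G(0) = 0
G(1) = mex{} = 0
G(2) = mex{} = 0
G(3) = mex{} = 0
G(4) = mex{} = 0
G(5) = mex{} = 0
G(6) = mex{0} = 1
G(7) = mex{0} = 1
G(8) = mex{0,0} = 1
G(9) = mex{0,0,0} = 1
G(10) = mex{0,0,0} = 1
G(11) = mex{0,0,0} = 1
G(12) = mex{1,0,0} = 2
G(13) = mex{1,0,0} = 2
G(14) = mex{1,1,0} = 2
G(15) = mex{1,1,1} = 0
G(16) = mex{1,1,1} = 0
G(17) = mex{1,1,1} = 0
G(18) = mex{2,1,1} = 0
G(19) = mex{2,1,1} = 0
G(20) = mex{2,2,1} = 0
G(21) = mex{0,2,2} = 1
G(22) = mex{0,2,2} = 1
G(23) = mex{0,0,2} = 1
G(24) = mex{0,0,0} = 1
G(25) = mex{0,0,0} = 1
G(26) = mex{0,0,0} = 1
G(27) = mex{1,0,0} = 2
G(28) = mex{1,0,0} = 2
G(29) = mex{1,1,0} = 2
G(30) = mex{1,1,1} = 0
G(31) = mex{1,1,1} = 0
G(n+15) = G(n) holds for n = 0,…,8 (a full window of length max(S) = 9), so the sequence is purely periodic with period 15.

15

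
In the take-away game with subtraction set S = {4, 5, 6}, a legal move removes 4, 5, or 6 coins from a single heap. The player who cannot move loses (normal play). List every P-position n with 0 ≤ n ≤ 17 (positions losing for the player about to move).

n :  0  1  2  3  4  5  6  7  8  9 10 11 12 13 14 15 16 17
G :  0  0  0  0  1  1  1  1  2  2  0  0  0  0  1  1  1  1
P-positions are exactly the n with G(n) = 0.

0, 1, 2, 3, 10, 11, 12, 13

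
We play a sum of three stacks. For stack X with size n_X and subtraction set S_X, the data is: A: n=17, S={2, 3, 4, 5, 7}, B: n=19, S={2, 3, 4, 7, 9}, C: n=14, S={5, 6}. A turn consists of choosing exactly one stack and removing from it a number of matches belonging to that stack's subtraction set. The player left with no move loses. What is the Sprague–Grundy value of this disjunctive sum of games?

Stack A, S = {2, 3, 4, 5, 7}:
G(0) = 0
G(1) = mex{} = 0
G(2) = mex{0} = 1
G(3) = mex{0,0} = 1
G(4) = mex{1,0,0} = 2
G(5) = mex{1,1,0,0} = 2
G(6) = mex{2,1,1,0} = 3
G(7) = mex{2,2,1,1,0} = 3
G(8) = mex{3,2,2,1,0} = 4
G(9) = mex{3,3,2,2,1} = 0
G(10) = mex{4,3,3,2,1} = 0
G(11) = mex{0,4,3,3,2} = 1
G(12) = mex{0,0,4,3,2} = 1
G(13) = mex{1,0,0,4,3} = 2
G(14) = mex{1,1,0,0,3} = 2
G(15) = mex{2,1,1,0,4} = 3
G(16) = mex{2,2,1,1,0} = 3
G(17) = mex{3,2,2,1,0} = 4
G_A(17) = 4.
Stack B, S = {2, 3, 4, 7, 9}:
G(0) = 0
G(1) = mex{} = 0
G(2) = mex{0} = 1
G(3) = mex{0,0} = 1
G(4) = mex{1,0,0} = 2
G(5) = mex{1,1,0} = 2
G(6) = mex{2,1,1} = 0
G(7) = mex{2,2,1,0} = 3
G(8) = mex{0,2,2,0} = 1
G(9) = mex{3,0,2,1,0} = 4
G(10) = mex{1,3,0,1,0} = 2
G(11) = mex{4,1,3,2,1} = 0
G(12) = mex{2,4,1,2,1} = 0
G(13) = mex{0,2,4,0,2} = 1
G(14) = mex{0,0,2,3,2} = 1
G(15) = mex{1,0,0,1,0} = 2
G(16) = mex{1,1,0,4,3} = 2
G(17) = mex{2,1,1,2,1} = 0
G(18) = mex{2,2,1,0,4} = 3
G(19) = mex{0,2,2,0,2} = 1
G_B(19) = 1.
Stack C, S = {5, 6}:
G(0) = 0
G(1) = mex{} = 0
G(2) = mex{} = 0
G(3) = mex{} = 0
G(4) = mex{} = 0
G(5) = mex{0} = 1
G(6) = mex{0,0} = 1
G(7) = mex{0,0} = 1
G(8) = mex{0,0} = 1
G(9) = mex{0,0} = 1
G(10) = mex{1,0} = 2
G(11) = mex{1,1} = 0
G(12) = mex{1,1} = 0
G(13) = mex{1,1} = 0
G(14) = mex{1,1} = 0
G_C(14) = 0.
Combined Grundy value = 4 ⊕ 1 ⊕ 0 = 5.

5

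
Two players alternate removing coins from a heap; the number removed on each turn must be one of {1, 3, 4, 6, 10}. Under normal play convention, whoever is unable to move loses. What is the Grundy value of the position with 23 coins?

0

n :  0  1  2  3  4  5  6  7  8  9 10 11 12 13 14 15 16 17 18 19 20 21 22 23
G :  0  1  0  1  2  3  2  0  1  0  1  2  3  2  0  1  0  1  2  3  2  0  1  0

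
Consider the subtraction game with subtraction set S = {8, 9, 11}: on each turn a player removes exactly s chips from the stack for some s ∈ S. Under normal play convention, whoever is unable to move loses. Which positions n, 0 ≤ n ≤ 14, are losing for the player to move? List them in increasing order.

G(0) = 0
G(1) = mex{} = 0
G(2) = mex{} = 0
G(3) = mex{} = 0
G(4) = mex{} = 0
G(5) = mex{} = 0
G(6) = mex{} = 0
G(7) = mex{} = 0
G(8) = mex{0} = 1
G(9) = mex{0,0} = 1
G(10) = mex{0,0} = 1
G(11) = mex{0,0,0} = 1
G(12) = mex{0,0,0} = 1
G(13) = mex{0,0,0} = 1
G(14) = mex{0,0,0} = 1
P-positions are exactly the n with G(n) = 0.

0, 1, 2, 3, 4, 5, 6, 7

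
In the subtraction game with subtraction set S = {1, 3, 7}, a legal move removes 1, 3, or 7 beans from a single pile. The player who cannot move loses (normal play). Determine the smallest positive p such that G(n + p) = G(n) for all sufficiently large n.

2

n :  0  1  2  3  4  5  6  7  8  9 10 11 12 13 14
G :  0  1  0  1  0  1  0  1  0  1  0  1  0  1  0
G(n+2) = G(n) holds for n = 0,…,6 (a full window of length max(S) = 7), so the sequence is purely periodic with period 2.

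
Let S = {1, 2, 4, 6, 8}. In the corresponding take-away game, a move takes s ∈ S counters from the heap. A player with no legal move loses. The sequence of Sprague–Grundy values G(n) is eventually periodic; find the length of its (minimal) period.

n :  0  1  2  3  4  5  6  7  8  9 10 11 12 13 14 15 16 17 18 19 20 21
G :  0  1  2  0  1  2  3  4  5  3  0  1  2  0  1  2  3  4  5  3  0  1
G(n+10) = G(n) holds for n = 0,…,7 (a full window of length max(S) = 8), so the sequence is purely periodic with period 10.

10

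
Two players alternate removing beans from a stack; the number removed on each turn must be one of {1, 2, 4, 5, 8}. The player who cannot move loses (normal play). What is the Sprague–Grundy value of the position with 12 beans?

0

n :  0  1  2  3  4  5  6  7  8  9 10 11 12
G :  0  1  2  0  1  2  0  1  2  0  1  2  0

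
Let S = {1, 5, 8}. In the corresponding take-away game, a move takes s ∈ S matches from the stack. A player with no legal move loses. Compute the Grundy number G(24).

G(0) = 0
G(1) = mex{0} = 1
G(2) = mex{1} = 0
G(3) = mex{0} = 1
G(4) = mex{1} = 0
G(5) = mex{0,0} = 1
G(6) = mex{1,1} = 0
G(7) = mex{0,0} = 1
G(8) = mex{1,1,0} = 2
G(9) = mex{2,0,1} = 3
G(10) = mex{3,1,0} = 2
G(11) = mex{2,0,1} = 3
G(12) = mex{3,1,0} = 2
G(13) = mex{2,2,1} = 0
G(14) = mex{0,3,0} = 1
G(15) = mex{1,2,1} = 0
G(16) = mex{0,3,2} = 1
G(17) = mex{1,2,3} = 0
G(18) = mex{0,0,2} = 1
G(19) = mex{1,1,3} = 0
G(20) = mex{0,0,2} = 1
G(21) = mex{1,1,0} = 2
G(22) = mex{2,0,1} = 3
G(23) = mex{3,1,0} = 2
G(24) = mex{2,0,1} = 3

3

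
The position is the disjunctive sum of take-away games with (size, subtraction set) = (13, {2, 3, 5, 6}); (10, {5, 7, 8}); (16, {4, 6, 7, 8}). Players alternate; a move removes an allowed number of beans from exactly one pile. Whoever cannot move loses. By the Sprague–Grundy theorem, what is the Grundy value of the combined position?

1

Pile A, S = {2, 3, 5, 6}:
G(0) = 0
G(1) = mex{} = 0
G(2) = mex{0} = 1
G(3) = mex{0,0} = 1
G(4) = mex{1,0} = 2
G(5) = mex{1,1,0} = 2
G(6) = mex{2,1,0,0} = 3
G(7) = mex{2,2,1,0} = 3
G(8) = mex{3,2,1,1} = 0
G(9) = mex{3,3,2,1} = 0
G(10) = mex{0,3,2,2} = 1
G(11) = mex{0,0,3,2} = 1
G(12) = mex{1,0,3,3} = 2
G(13) = mex{1,1,0,3} = 2
G_A(13) = 2.
Pile B, S = {5, 7, 8}:
n :  0  1  2  3  4  5  6  7  8  9 10
G :  0  0  0  0  0  1  1  1  1  1  2
G_B(10) = 2.
Pile C, S = {4, 6, 7, 8}:
G(0) = 0
G(1) = mex{} = 0
G(2) = mex{} = 0
G(3) = mex{} = 0
G(4) = mex{0} = 1
G(5) = mex{0} = 1
G(6) = mex{0,0} = 1
G(7) = mex{0,0,0} = 1
G(8) = mex{1,0,0,0} = 2
G(9) = mex{1,0,0,0} = 2
G(10) = mex{1,1,0,0} = 2
G(11) = mex{1,1,1,0} = 2
G(12) = mex{2,1,1,1} = 0
G(13) = mex{2,1,1,1} = 0
G(14) = mex{2,2,1,1} = 0
G(15) = mex{2,2,2,1} = 0
G(16) = mex{0,2,2,2} = 1
G_C(16) = 1.
Combined Grundy value = 2 ⊕ 2 ⊕ 1 = 1.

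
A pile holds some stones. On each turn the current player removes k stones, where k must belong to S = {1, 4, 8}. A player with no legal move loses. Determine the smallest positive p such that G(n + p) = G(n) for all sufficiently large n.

n :  0  1  2  3  4  5  6  7  8  9 10 11 12 13 14 15 16 17 18 19 20 21 22 23 24 25
G :  0  1  0  1  2  0  1  0  1  2  3  2  0  1  0  1  2  0  1  0  1  2  3  2  0  1
G(n+12) = G(n) holds for n = 0,…,7 (a full window of length max(S) = 8), so the sequence is purely periodic with period 12.

12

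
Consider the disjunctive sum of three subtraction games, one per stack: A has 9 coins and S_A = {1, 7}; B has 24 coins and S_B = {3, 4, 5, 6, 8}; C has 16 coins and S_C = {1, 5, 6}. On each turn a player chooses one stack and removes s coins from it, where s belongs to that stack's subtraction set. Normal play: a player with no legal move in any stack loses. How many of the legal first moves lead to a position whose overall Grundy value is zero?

0

Stack A, S = {1, 7}:
n : 0 1 2 3 4 5 6 7 8 9
G : 0 1 0 1 0 1 0 1 0 1
G_A(9) = 1.
Stack B, S = {3, 4, 5, 6, 8}:
G(0) = 0
G(1) = mex{} = 0
G(2) = mex{} = 0
G(3) = mex{0} = 1
G(4) = mex{0,0} = 1
G(5) = mex{0,0,0} = 1
G(6) = mex{1,0,0,0} = 2
G(7) = mex{1,1,0,0} = 2
G(8) = mex{1,1,1,0,0} = 2
G(9) = mex{2,1,1,1,0} = 3
G(10) = mex{2,2,1,1,0} = 3
G(11) = mex{2,2,2,1,1} = 0
G(12) = mex{3,2,2,2,1} = 0
G(13) = mex{3,3,2,2,1} = 0
G(14) = mex{0,3,3,2,2} = 1
G(15) = mex{0,0,3,3,2} = 1
G(16) = mex{0,0,0,3,2} = 1
G(17) = mex{1,0,0,0,3} = 2
G(18) = mex{1,1,0,0,3} = 2
G(19) = mex{1,1,1,0,0} = 2
G(20) = mex{2,1,1,1,0} = 3
G(21) = mex{2,2,1,1,0} = 3
G(22) = mex{2,2,2,1,1} = 0
G(23) = mex{3,2,2,2,1} = 0
G(24) = mex{3,3,2,2,1} = 0
G_B(24) = 0.
Stack C, S = {1, 5, 6}:
G(0) = 0
G(1) = mex{0} = 1
G(2) = mex{1} = 0
G(3) = mex{0} = 1
G(4) = mex{1} = 0
G(5) = mex{0,0} = 1
G(6) = mex{1,1,0} = 2
G(7) = mex{2,0,1} = 3
G(8) = mex{3,1,0} = 2
G(9) = mex{2,0,1} = 3
G(10) = mex{3,1,0} = 2
G(11) = mex{2,2,1} = 0
G(12) = mex{0,3,2} = 1
G(13) = mex{1,2,3} = 0
G(14) = mex{0,3,2} = 1
G(15) = mex{1,2,3} = 0
G(16) = mex{0,0,2} = 1
G_C(16) = 1.
Combined Grundy value = 1 ⊕ 0 ⊕ 1 = 0.
A winning move leaves total XOR = 0, i.e. changes one component's Grundy value g to g ⊕ X where X is the current total.
Stack A: target g' = 1⊕0 = 1, but every legal move changes the Grundy value (mex property), so 0 moves.
Stack B: target g' = 0⊕0 = 0, but every legal move changes the Grundy value (mex property), so 0 moves.
Stack C: target g' = 1⊕0 = 1, but every legal move changes the Grundy value (mex property), so 0 moves.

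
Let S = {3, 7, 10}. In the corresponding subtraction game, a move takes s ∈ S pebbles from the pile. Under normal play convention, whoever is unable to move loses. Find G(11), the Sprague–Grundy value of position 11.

n :  0  1  2  3  4  5  6  7  8  9 10 11
G :  0  0  0  1  1  1  0  2  2  1  3  3

3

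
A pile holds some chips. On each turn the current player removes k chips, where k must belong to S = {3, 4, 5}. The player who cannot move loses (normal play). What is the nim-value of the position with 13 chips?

1

n :  0  1  2  3  4  5  6  7  8  9 10 11 12 13
G :  0  0  0  1  1  1  2  2  0  0  0  1  1  1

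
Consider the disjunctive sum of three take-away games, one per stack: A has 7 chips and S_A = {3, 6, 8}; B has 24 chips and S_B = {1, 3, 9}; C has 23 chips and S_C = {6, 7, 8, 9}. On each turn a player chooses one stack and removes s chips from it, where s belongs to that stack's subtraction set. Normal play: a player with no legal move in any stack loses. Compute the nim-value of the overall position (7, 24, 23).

Stack A, S = {3, 6, 8}:
G(0) = 0
G(1) = mex{} = 0
G(2) = mex{} = 0
G(3) = mex{0} = 1
G(4) = mex{0} = 1
G(5) = mex{0} = 1
G(6) = mex{1,0} = 2
G(7) = mex{1,0} = 2
G_A(7) = 2.
Stack B, S = {1, 3, 9}:
n :  0  1  2  3  4  5  6  7  8  9 10 11 12 13 14 15 16 17 18 19 20 21 22 23 24
G :  0  1  0  1  0  1  0  1  0  1  0  1  0  1  0  1  0  1  0  1  0  1  0  1  0
G_B(24) = 0.
Stack C, S = {6, 7, 8, 9}:
n :  0  1  2  3  4  5  6  7  8  9 10 11 12 13 14 15 16 17 18 19 20 21 22 23
G :  0  0  0  0  0  0  1  1  1  1  1  1  2  2  2  0  0  0  0  0  0  1  1  1
G_C(23) = 1.
Combined Grundy value = 2 ⊕ 0 ⊕ 1 = 3.

3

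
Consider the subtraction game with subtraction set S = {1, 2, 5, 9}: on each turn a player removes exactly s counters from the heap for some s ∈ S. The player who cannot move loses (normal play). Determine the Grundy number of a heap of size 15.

G(0) = 0
G(1) = mex{0} = 1
G(2) = mex{1,0} = 2
G(3) = mex{2,1} = 0
G(4) = mex{0,2} = 1
G(5) = mex{1,0,0} = 2
G(6) = mex{2,1,1} = 0
G(7) = mex{0,2,2} = 1
G(8) = mex{1,0,0} = 2
G(9) = mex{2,1,1,0} = 3
G(10) = mex{3,2,2,1} = 0
G(11) = mex{0,3,0,2} = 1
G(12) = mex{1,0,1,0} = 2
G(13) = mex{2,1,2,1} = 0
G(14) = mex{0,2,3,2} = 1
G(15) = mex{1,0,0,0} = 2

2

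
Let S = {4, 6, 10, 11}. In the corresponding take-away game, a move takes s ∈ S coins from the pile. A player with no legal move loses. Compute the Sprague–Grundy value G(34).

1

n :  0  1  2  3  4  5  6  7  8  9 10 11 12 13 14 15 16 17 18 19 20 21 22 23 24 25 26 27 28 29 30 31 32 33 34
G :  0  0  0  0  1  1  1  1  2  2  2  2  3  3  3  0  0  0  0  1  1  1  1  2  2  2  2  3  3  3  0  0  0  0  1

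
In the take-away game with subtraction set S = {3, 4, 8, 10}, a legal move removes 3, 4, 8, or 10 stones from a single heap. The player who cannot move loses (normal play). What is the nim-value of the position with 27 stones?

2

n :  0  1  2  3  4  5  6  7  8  9 10 11 12 13 14 15 16 17 18 19 20 21 22 23 24 25 26 27
G :  0  0  0  1  1  1  2  0  2  3  1  3  4  0  0  2  1  1  3  0  0  2  1  1  3  0  0  2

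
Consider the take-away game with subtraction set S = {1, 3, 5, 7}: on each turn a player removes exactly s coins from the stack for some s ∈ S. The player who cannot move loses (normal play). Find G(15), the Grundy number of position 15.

G(0) = 0
G(1) = mex{0} = 1
G(2) = mex{1} = 0
G(3) = mex{0,0} = 1
G(4) = mex{1,1} = 0
G(5) = mex{0,0,0} = 1
G(6) = mex{1,1,1} = 0
G(7) = mex{0,0,0,0} = 1
G(8) = mex{1,1,1,1} = 0
G(9) = mex{0,0,0,0} = 1
G(10) = mex{1,1,1,1} = 0
G(11) = mex{0,0,0,0} = 1
G(12) = mex{1,1,1,1} = 0
G(13) = mex{0,0,0,0} = 1
G(14) = mex{1,1,1,1} = 0
G(15) = mex{0,0,0,0} = 1

1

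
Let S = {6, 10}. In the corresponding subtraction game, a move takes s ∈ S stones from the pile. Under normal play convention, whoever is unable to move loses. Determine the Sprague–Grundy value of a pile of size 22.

1

G(0) = 0
G(1) = mex{} = 0
G(2) = mex{} = 0
G(3) = mex{} = 0
G(4) = mex{} = 0
G(5) = mex{} = 0
G(6) = mex{0} = 1
G(7) = mex{0} = 1
G(8) = mex{0} = 1
G(9) = mex{0} = 1
G(10) = mex{0,0} = 1
G(11) = mex{0,0} = 1
G(12) = mex{1,0} = 2
G(13) = mex{1,0} = 2
G(14) = mex{1,0} = 2
G(15) = mex{1,0} = 2
G(16) = mex{1,1} = 0
G(17) = mex{1,1} = 0
G(18) = mex{2,1} = 0
G(19) = mex{2,1} = 0
G(20) = mex{2,1} = 0
G(21) = mex{2,1} = 0
G(22) = mex{0,2} = 1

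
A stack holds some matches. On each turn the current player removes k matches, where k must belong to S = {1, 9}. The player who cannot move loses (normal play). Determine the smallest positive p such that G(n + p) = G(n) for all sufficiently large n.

G(0) = 0
G(1) = mex{0} = 1
G(2) = mex{1} = 0
G(3) = mex{0} = 1
G(4) = mex{1} = 0
G(5) = mex{0} = 1
G(6) = mex{1} = 0
G(7) = mex{0} = 1
G(8) = mex{1} = 0
G(9) = mex{0,0} = 1
G(10) = mex{1,1} = 0
G(11) = mex{0,0} = 1
G(12) = mex{1,1} = 0
G(13) = mex{0,0} = 1
G(14) = mex{1,1} = 0
G(n+2) = G(n) holds for n = 0,…,8 (a full window of length max(S) = 9), so the sequence is purely periodic with period 2.

2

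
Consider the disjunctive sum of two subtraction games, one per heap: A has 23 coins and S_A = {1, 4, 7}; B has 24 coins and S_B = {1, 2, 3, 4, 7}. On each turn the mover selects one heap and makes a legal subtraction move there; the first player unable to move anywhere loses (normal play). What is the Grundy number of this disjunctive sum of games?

6

Heap A, S = {1, 4, 7}:
G(0) = 0
G(1) = mex{0} = 1
G(2) = mex{1} = 0
G(3) = mex{0} = 1
G(4) = mex{1,0} = 2
G(5) = mex{2,1} = 0
G(6) = mex{0,0} = 1
G(7) = mex{1,1,0} = 2
G(8) = mex{2,2,1} = 0
G(9) = mex{0,0,0} = 1
G(10) = mex{1,1,1} = 0
G(11) = mex{0,2,2} = 1
G(12) = mex{1,0,0} = 2
G(13) = mex{2,1,1} = 0
G(14) = mex{0,0,2} = 1
G(15) = mex{1,1,0} = 2
G(16) = mex{2,2,1} = 0
G(17) = mex{0,0,0} = 1
G(18) = mex{1,1,1} = 0
G(19) = mex{0,2,2} = 1
G(20) = mex{1,0,0} = 2
G(21) = mex{2,1,1} = 0
G(22) = mex{0,0,2} = 1
G(23) = mex{1,1,0} = 2
G_A(23) = 2.
Heap B, S = {1, 2, 3, 4, 7}:
n :  0  1  2  3  4  5  6  7  8  9 10 11 12 13 14 15 16 17 18 19 20 21 22 23 24
G :  0  1  2  3  4  0  1  2  3  4  0  1  2  3  4  0  1  2  3  4  0  1  2  3  4
G_B(24) = 4.
Combined Grundy value = 2 ⊕ 4 = 6.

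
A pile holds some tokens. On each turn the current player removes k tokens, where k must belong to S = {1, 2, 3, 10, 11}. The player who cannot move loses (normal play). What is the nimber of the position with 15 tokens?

3

n :  0  1  2  3  4  5  6  7  8  9 10 11 12 13 14 15
G :  0  1  2  3  0  1  2  3  0  1  2  3  0  1  2  3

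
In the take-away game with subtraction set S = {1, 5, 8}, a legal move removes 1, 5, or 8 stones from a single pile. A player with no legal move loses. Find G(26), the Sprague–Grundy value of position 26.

0

G(0) = 0
G(1) = mex{0} = 1
G(2) = mex{1} = 0
G(3) = mex{0} = 1
G(4) = mex{1} = 0
G(5) = mex{0,0} = 1
G(6) = mex{1,1} = 0
G(7) = mex{0,0} = 1
G(8) = mex{1,1,0} = 2
G(9) = mex{2,0,1} = 3
G(10) = mex{3,1,0} = 2
G(11) = mex{2,0,1} = 3
G(12) = mex{3,1,0} = 2
G(13) = mex{2,2,1} = 0
G(14) = mex{0,3,0} = 1
G(15) = mex{1,2,1} = 0
G(16) = mex{0,3,2} = 1
G(17) = mex{1,2,3} = 0
G(18) = mex{0,0,2} = 1
G(19) = mex{1,1,3} = 0
G(20) = mex{0,0,2} = 1
G(21) = mex{1,1,0} = 2
G(22) = mex{2,0,1} = 3
G(23) = mex{3,1,0} = 2
G(24) = mex{2,0,1} = 3
G(25) = mex{3,1,0} = 2
G(26) = mex{2,2,1} = 0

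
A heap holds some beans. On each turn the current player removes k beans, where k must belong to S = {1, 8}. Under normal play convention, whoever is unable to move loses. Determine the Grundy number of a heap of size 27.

0

G(0) = 0
G(1) = mex{0} = 1
G(2) = mex{1} = 0
G(3) = mex{0} = 1
G(4) = mex{1} = 0
G(5) = mex{0} = 1
G(6) = mex{1} = 0
G(7) = mex{0} = 1
G(8) = mex{1,0} = 2
G(9) = mex{2,1} = 0
G(10) = mex{0,0} = 1
G(11) = mex{1,1} = 0
G(12) = mex{0,0} = 1
G(13) = mex{1,1} = 0
G(14) = mex{0,0} = 1
G(15) = mex{1,1} = 0
G(16) = mex{0,2} = 1
G(17) = mex{1,0} = 2
G(18) = mex{2,1} = 0
G(19) = mex{0,0} = 1
G(20) = mex{1,1} = 0
G(21) = mex{0,0} = 1
G(22) = mex{1,1} = 0
G(23) = mex{0,0} = 1
G(24) = mex{1,1} = 0
G(25) = mex{0,2} = 1
G(26) = mex{1,0} = 2
G(27) = mex{2,1} = 0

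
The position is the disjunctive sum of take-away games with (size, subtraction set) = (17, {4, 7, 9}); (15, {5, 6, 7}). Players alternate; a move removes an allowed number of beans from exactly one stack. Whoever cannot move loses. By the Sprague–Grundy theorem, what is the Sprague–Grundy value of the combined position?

1

Stack A, S = {4, 7, 9}:
G(0) = 0
G(1) = mex{} = 0
G(2) = mex{} = 0
G(3) = mex{} = 0
G(4) = mex{0} = 1
G(5) = mex{0} = 1
G(6) = mex{0} = 1
G(7) = mex{0,0} = 1
G(8) = mex{1,0} = 2
G(9) = mex{1,0,0} = 2
G(10) = mex{1,0,0} = 2
G(11) = mex{1,1,0} = 2
G(12) = mex{2,1,0} = 3
G(13) = mex{2,1,1} = 0
G(14) = mex{2,1,1} = 0
G(15) = mex{2,2,1} = 0
G(16) = mex{3,2,1} = 0
G(17) = mex{0,2,2} = 1
G_A(17) = 1.
Stack B, S = {5, 6, 7}:
G(0) = 0
G(1) = mex{} = 0
G(2) = mex{} = 0
G(3) = mex{} = 0
G(4) = mex{} = 0
G(5) = mex{0} = 1
G(6) = mex{0,0} = 1
G(7) = mex{0,0,0} = 1
G(8) = mex{0,0,0} = 1
G(9) = mex{0,0,0} = 1
G(10) = mex{1,0,0} = 2
G(11) = mex{1,1,0} = 2
G(12) = mex{1,1,1} = 0
G(13) = mex{1,1,1} = 0
G(14) = mex{1,1,1} = 0
G(15) = mex{2,1,1} = 0
G_B(15) = 0.
Combined Grundy value = 1 ⊕ 0 = 1.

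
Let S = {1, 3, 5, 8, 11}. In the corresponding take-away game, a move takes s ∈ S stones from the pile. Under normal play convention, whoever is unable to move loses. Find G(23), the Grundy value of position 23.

n :  0  1  2  3  4  5  6  7  8  9 10 11 12 13 14 15 16 17 18 19 20 21 22 23
G :  0  1  0  1  0  1  0  1  2  3  2  3  2  3  2  3  0  1  0  1  0  1  0  1

1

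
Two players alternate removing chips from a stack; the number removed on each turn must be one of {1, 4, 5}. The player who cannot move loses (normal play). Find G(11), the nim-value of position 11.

n :  0  1  2  3  4  5  6  7  8  9 10 11
G :  0  1  0  1  2  3  2  3  0  1  0  1

1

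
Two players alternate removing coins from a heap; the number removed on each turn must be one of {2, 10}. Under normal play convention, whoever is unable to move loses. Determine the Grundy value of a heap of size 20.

0

G(0) = 0
G(1) = mex{} = 0
G(2) = mex{0} = 1
G(3) = mex{0} = 1
G(4) = mex{1} = 0
G(5) = mex{1} = 0
G(6) = mex{0} = 1
G(7) = mex{0} = 1
G(8) = mex{1} = 0
G(9) = mex{1} = 0
G(10) = mex{0,0} = 1
G(11) = mex{0,0} = 1
G(12) = mex{1,1} = 0
G(13) = mex{1,1} = 0
G(14) = mex{0,0} = 1
G(15) = mex{0,0} = 1
G(16) = mex{1,1} = 0
G(17) = mex{1,1} = 0
G(18) = mex{0,0} = 1
G(19) = mex{0,0} = 1
G(20) = mex{1,1} = 0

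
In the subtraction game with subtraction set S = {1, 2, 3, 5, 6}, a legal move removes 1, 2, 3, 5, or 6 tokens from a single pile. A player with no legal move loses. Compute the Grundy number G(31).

3

G(0) = 0
G(1) = mex{0} = 1
G(2) = mex{1,0} = 2
G(3) = mex{2,1,0} = 3
G(4) = mex{3,2,1} = 0
G(5) = mex{0,3,2,0} = 1
G(6) = mex{1,0,3,1,0} = 2
G(7) = mex{2,1,0,2,1} = 3
G(8) = mex{3,2,1,3,2} = 0
G(9) = mex{0,3,2,0,3} = 1
G(10) = mex{1,0,3,1,0} = 2
G(11) = mex{2,1,0,2,1} = 3
G(12) = mex{3,2,1,3,2} = 0
G(13) = mex{0,3,2,0,3} = 1
G(14) = mex{1,0,3,1,0} = 2
G(15) = mex{2,1,0,2,1} = 3
G(16) = mex{3,2,1,3,2} = 0
G(17) = mex{0,3,2,0,3} = 1
G(18) = mex{1,0,3,1,0} = 2
G(19) = mex{2,1,0,2,1} = 3
G(20) = mex{3,2,1,3,2} = 0
G(21) = mex{0,3,2,0,3} = 1
G(22) = mex{1,0,3,1,0} = 2
G(23) = mex{2,1,0,2,1} = 3
G(24) = mex{3,2,1,3,2} = 0
G(25) = mex{0,3,2,0,3} = 1
G(26) = mex{1,0,3,1,0} = 2
G(27) = mex{2,1,0,2,1} = 3
G(28) = mex{3,2,1,3,2} = 0
G(29) = mex{0,3,2,0,3} = 1
G(30) = mex{1,0,3,1,0} = 2
G(31) = mex{2,1,0,2,1} = 3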